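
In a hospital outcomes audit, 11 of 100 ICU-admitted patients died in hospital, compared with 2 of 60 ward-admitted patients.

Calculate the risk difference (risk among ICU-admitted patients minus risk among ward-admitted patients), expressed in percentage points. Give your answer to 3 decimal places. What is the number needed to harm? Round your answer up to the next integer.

RD = 7.667; NNH = 14

risk, ICU-admitted patients = 11/100 = 0.11000
risk, ward-admitted patients = 2/60 = 0.03333
risk difference = 0.11000 − 0.03333 = 0.07667 → 7.667 percentage points
absolute risk difference = 0.076667
1 / 0.076667 = 13.043 → round up → 14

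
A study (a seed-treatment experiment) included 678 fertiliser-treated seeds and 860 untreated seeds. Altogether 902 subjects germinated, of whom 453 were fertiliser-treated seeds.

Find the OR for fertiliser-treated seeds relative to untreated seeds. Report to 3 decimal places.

1.843

fertiliser-treated seeds without the outcome: 678 − 453 = 225
untreated seeds with the outcome: 902 − 453 = 449
untreated seeds without the outcome: 860 − 449 = 411
odds, fertiliser-treated seeds = 453/225 = 2.0133
odds, untreated seeds = 449/411 = 1.0925
OR = 2.0133 / 1.0925 = 1.843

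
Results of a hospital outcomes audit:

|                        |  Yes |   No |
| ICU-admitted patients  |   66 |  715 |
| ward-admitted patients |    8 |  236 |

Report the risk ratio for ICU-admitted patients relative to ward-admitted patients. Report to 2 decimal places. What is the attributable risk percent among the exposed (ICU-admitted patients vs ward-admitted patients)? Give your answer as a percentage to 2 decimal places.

risk, ICU-admitted patients = 66/781 = 0.08451
risk, ward-admitted patients = 8/244 = 0.03279
RR = 0.08451 / 0.03279 = 2.58
AR% = (0.08451 − 0.03279) / 0.08451 = 0.6120 → 61.20%

RR = 2.58; AR% = 61.20%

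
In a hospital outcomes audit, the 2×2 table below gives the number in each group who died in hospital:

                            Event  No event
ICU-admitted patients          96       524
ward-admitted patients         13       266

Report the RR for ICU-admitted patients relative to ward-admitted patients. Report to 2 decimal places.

risk, ICU-admitted patients = 96/620 = 0.15484
risk, ward-admitted patients = 13/279 = 0.04659
RR = 0.15484 / 0.04659 = 3.32

RR: 3.32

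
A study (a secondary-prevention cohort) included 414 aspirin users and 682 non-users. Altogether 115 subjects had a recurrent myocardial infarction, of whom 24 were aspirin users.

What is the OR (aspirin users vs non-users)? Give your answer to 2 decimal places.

aspirin users without the outcome: 414 − 24 = 390
non-users with the outcome: 115 − 24 = 91
non-users without the outcome: 682 − 91 = 591
odds, aspirin users = 24/390 = 0.0615
odds, non-users = 91/591 = 0.1540
OR = 0.0615 / 0.1540 = 0.40

OR = 0.40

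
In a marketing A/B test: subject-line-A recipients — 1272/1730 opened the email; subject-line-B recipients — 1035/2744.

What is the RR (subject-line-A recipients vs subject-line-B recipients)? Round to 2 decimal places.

RR ≈ 1.95

risk, subject-line-A recipients = 1272/1730 = 0.7353
risk, subject-line-B recipients = 1035/2744 = 0.3772
RR = 0.7353 / 0.3772 = 1.95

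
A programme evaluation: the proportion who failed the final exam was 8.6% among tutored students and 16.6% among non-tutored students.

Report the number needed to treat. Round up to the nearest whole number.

13

absolute risk difference = 0.080000
1 / 0.080000 = 12.500 → round up → 13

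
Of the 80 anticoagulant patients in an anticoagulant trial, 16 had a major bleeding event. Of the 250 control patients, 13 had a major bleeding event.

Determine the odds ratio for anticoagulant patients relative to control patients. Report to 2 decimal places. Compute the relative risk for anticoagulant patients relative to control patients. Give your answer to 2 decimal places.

OR = (16 × 237) / (64 × 13) = 3792/832 ≈ 4.56
risk, anticoagulant patients = 16/80 = 0.2000
risk, control patients = 13/250 = 0.0520
RR = 0.2000 / 0.0520 = 3.85

OR = 4.56; RR = 3.85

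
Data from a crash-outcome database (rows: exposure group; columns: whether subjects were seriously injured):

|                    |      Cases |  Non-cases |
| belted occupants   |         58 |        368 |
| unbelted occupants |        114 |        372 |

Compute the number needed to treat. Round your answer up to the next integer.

11

risk, belted occupants = 58/426 = 0.136150
risk, unbelted occupants = 114/486 = 0.234568
absolute risk difference = 0.098418
1 / 0.098418 = 10.161 → round up → 11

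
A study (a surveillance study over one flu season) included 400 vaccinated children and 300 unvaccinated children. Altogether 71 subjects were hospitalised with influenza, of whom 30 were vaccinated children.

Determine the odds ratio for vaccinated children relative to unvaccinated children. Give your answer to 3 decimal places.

OR: 0.512

vaccinated children without the outcome: 400 − 30 = 370
unvaccinated children with the outcome: 71 − 30 = 41
unvaccinated children without the outcome: 300 − 41 = 259
OR = (30 × 259) / (370 × 41) = 7770/15170 ≈ 0.512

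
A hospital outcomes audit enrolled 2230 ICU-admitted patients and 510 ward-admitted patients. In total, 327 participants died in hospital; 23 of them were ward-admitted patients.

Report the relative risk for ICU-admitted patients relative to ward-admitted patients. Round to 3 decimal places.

3.023

ICU-admitted patients with the outcome: 327 − 23 = 304
ICU-admitted patients without the outcome: 2230 − 304 = 1926
ward-admitted patients without the outcome: 510 − 23 = 487
risk, ICU-admitted patients = 304/2230 = 0.13632
risk, ward-admitted patients = 23/510 = 0.04510
RR = 0.13632 / 0.04510 = 3.023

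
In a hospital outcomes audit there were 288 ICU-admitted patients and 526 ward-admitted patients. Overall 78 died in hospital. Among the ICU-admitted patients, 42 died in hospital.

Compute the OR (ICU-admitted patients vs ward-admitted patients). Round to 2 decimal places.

ICU-admitted patients without the outcome: 288 − 42 = 246
ward-admitted patients with the outcome: 78 − 42 = 36
ward-admitted patients without the outcome: 526 − 36 = 490
odds, ICU-admitted patients = 42/246 = 0.1707
odds, ward-admitted patients = 36/490 = 0.0735
OR = 0.1707 / 0.0735 = 2.32

2.32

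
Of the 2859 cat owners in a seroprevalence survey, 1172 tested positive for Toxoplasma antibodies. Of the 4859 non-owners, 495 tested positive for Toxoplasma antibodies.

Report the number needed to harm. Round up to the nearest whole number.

risk, cat owners = 1172/2859 = 0.409934
risk, non-owners = 495/4859 = 0.101873
absolute risk difference = 0.308061
1 / 0.308061 = 3.246 → round up → 4

NNH = 4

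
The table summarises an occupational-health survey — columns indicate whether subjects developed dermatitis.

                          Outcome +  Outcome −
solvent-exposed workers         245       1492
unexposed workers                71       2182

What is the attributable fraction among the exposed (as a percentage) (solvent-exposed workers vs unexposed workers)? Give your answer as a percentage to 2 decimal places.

AR%: 77.66%

risk, solvent-exposed workers = 245/1737 = 0.14105
risk, unexposed workers = 71/2253 = 0.03151
AR% = (0.14105 − 0.03151) / 0.14105 = 0.7766 → 77.66%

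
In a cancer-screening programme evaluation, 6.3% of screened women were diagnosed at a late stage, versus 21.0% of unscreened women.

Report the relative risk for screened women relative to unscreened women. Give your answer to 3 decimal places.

RR = 0.0630 / 0.2100 = 0.300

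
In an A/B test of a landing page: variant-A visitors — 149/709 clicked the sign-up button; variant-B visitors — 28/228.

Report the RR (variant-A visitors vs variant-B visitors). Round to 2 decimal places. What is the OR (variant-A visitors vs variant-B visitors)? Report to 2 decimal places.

RR = 1.71; OR = 1.90

risk, variant-A visitors = 149/709 = 0.2102
risk, variant-B visitors = 28/228 = 0.1228
RR = 0.2102 / 0.1228 = 1.71
OR = (149 × 200) / (560 × 28) = 29800/15680 ≈ 1.90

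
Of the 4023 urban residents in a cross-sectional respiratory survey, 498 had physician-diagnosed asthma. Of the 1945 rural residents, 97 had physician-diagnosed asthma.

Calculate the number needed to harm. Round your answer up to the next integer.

NNH ≈ 14

risk, urban residents = 498/4023 = 0.123788
risk, rural residents = 97/1945 = 0.049871
absolute risk difference = 0.073917
1 / 0.073917 = 13.529 → round up → 14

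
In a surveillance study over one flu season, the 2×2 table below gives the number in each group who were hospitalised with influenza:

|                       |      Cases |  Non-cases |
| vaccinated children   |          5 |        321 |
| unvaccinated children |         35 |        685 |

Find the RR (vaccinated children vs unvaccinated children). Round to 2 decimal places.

0.32

risk, vaccinated children = 5/326 = 0.01534
risk, unvaccinated children = 35/720 = 0.04861
RR = 0.01534 / 0.04861 = 0.32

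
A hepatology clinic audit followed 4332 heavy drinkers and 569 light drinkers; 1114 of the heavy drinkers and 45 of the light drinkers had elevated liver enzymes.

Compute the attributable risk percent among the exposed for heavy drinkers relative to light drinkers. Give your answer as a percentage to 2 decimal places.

69.25%

risk, heavy drinkers = 1114/4332 = 0.2572
risk, light drinkers = 45/569 = 0.0791
AR% = (0.2572 − 0.0791) / 0.2572 = 0.6925 → 69.25%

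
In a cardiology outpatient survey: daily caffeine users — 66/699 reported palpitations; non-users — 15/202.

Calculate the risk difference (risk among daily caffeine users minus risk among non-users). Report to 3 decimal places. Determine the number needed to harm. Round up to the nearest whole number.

RD = 0.020; NNH = 50

risk, daily caffeine users = 66/699 = 0.0944
risk, non-users = 15/202 = 0.0743
risk difference = 0.0944 − 0.0743 = 0.020
absolute risk difference = 0.020163
1 / 0.020163 = 49.596 → round up → 50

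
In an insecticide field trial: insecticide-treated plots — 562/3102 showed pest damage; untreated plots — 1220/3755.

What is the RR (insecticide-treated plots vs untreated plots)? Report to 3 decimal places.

0.558

risk, insecticide-treated plots = 562/3102 = 0.1812
risk, untreated plots = 1220/3755 = 0.3249
RR = 0.1812 / 0.3249 = 0.558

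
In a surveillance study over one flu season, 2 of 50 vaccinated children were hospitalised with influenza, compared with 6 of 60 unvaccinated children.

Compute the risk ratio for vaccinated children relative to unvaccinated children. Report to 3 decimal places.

risk, vaccinated children = 2/50 = 0.04000
risk, unvaccinated children = 6/60 = 0.10000
RR = 0.04000 / 0.10000 = 0.400

0.400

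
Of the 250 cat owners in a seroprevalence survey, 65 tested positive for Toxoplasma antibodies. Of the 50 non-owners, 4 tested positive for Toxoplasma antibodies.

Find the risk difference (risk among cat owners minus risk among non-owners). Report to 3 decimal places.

risk, cat owners = 65/250 = 0.2600
risk, non-owners = 4/50 = 0.0800
risk difference = 0.2600 − 0.0800 = 0.180

RD: 0.180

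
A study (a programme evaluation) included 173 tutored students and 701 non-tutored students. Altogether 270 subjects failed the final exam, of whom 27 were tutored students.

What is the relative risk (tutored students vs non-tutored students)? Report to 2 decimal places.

RR ≈ 0.45

tutored students without the outcome: 173 − 27 = 146
non-tutored students with the outcome: 270 − 27 = 243
non-tutored students without the outcome: 701 − 243 = 458
risk, tutored students = 27/173 = 0.1561
risk, non-tutored students = 243/701 = 0.3466
RR = 0.1561 / 0.3466 = 0.45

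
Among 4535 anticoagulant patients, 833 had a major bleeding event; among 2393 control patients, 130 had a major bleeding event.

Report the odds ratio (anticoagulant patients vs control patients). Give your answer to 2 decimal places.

OR = (833 × 2263) / (3702 × 130) = 1885079/481260 ≈ 3.92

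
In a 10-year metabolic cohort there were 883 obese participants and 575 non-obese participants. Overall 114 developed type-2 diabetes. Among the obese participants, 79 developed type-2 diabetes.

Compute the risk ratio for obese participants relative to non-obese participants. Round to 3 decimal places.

obese participants without the outcome: 883 − 79 = 804
non-obese participants with the outcome: 114 − 79 = 35
non-obese participants without the outcome: 575 − 35 = 540
risk, obese participants = 79/883 = 0.0895
risk, non-obese participants = 35/575 = 0.0609
RR = 0.0895 / 0.0609 = 1.470

1.470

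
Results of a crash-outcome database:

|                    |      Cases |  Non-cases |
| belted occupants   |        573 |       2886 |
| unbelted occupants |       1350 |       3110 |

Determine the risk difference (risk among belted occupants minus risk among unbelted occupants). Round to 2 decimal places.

RD: -0.14

risk, belted occupants = 573/3459 = 0.1657
risk, unbelted occupants = 1350/4460 = 0.3027
risk difference = 0.1657 − 0.3027 = -0.14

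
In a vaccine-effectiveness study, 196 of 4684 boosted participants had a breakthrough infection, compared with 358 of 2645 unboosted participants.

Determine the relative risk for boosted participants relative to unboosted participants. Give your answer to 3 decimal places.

RR ≈ 0.309

risk, boosted participants = 196/4684 = 0.04184
risk, unboosted participants = 358/2645 = 0.13535
RR = 0.04184 / 0.13535 = 0.309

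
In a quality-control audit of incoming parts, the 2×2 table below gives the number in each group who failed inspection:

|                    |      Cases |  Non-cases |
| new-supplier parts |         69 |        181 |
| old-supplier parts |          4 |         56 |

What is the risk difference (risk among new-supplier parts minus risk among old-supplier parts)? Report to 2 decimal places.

0.21

risk, new-supplier parts = 69/250 = 0.2760
risk, old-supplier parts = 4/60 = 0.0667
risk difference = 0.2760 − 0.0667 = 0.21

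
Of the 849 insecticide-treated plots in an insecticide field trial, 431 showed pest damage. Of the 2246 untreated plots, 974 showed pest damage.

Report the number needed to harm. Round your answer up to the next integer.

risk, insecticide-treated plots = 431/849 = 0.507656
risk, untreated plots = 974/2246 = 0.433660
absolute risk difference = 0.073996
1 / 0.073996 = 13.514 → round up → 14

14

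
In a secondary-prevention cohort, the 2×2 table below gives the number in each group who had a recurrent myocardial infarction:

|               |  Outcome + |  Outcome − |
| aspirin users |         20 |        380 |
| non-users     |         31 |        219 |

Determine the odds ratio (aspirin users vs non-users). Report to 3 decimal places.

OR = (20 × 219) / (380 × 31) = 4380/11780 ≈ 0.372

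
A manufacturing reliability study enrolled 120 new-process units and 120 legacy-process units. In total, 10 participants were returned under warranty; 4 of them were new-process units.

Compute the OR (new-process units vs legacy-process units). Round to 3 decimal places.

new-process units without the outcome: 120 − 4 = 116
legacy-process units with the outcome: 10 − 4 = 6
legacy-process units without the outcome: 120 − 6 = 114
odds, new-process units = 4/116 = 0.03448
odds, legacy-process units = 6/114 = 0.05263
OR = 0.03448 / 0.05263 = 0.655

OR: 0.655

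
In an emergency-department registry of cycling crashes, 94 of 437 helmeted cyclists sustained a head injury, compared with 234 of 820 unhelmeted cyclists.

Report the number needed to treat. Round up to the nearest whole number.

15

risk, helmeted cyclists = 94/437 = 0.215103
risk, unhelmeted cyclists = 234/820 = 0.285366
absolute risk difference = 0.070263
1 / 0.070263 = 14.232 → round up → 15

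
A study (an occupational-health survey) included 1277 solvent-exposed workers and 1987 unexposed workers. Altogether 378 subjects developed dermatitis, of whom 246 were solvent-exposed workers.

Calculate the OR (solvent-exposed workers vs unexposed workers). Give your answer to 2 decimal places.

solvent-exposed workers without the outcome: 1277 − 246 = 1031
unexposed workers with the outcome: 378 − 246 = 132
unexposed workers without the outcome: 1987 − 132 = 1855
odds, solvent-exposed workers = 246/1031 = 0.2386
odds, unexposed workers = 132/1855 = 0.0712
OR = 0.2386 / 0.0712 = 3.35

OR = 3.35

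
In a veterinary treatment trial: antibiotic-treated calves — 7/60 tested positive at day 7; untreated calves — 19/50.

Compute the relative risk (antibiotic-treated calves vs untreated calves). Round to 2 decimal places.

RR ≈ 0.31

risk, antibiotic-treated calves = 7/60 = 0.1167
risk, untreated calves = 19/50 = 0.3800
RR = 0.1167 / 0.3800 = 0.31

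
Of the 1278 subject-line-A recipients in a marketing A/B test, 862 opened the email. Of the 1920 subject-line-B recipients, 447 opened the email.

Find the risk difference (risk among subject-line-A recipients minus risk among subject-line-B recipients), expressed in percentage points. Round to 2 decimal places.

risk, subject-line-A recipients = 862/1278 = 0.6745
risk, subject-line-B recipients = 447/1920 = 0.2328
risk difference = 0.6745 − 0.2328 = 0.4417 → 44.17 percentage points

RD: 44.17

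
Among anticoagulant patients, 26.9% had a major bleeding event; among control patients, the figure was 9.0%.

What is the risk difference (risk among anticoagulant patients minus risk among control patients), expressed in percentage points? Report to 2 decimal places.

17.90

risk difference = 0.2690 − 0.0900 = 0.1790 → 17.90 percentage points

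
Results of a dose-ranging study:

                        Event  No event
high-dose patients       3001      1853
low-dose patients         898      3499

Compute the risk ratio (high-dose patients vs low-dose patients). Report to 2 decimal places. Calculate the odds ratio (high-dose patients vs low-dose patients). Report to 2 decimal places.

RR = 3.03; OR = 6.31

risk, high-dose patients = 3001/4854 = 0.6183
risk, low-dose patients = 898/4397 = 0.2042
RR = 0.6183 / 0.2042 = 3.03
odds, high-dose patients = 3001/1853 = 1.6195
odds, low-dose patients = 898/3499 = 0.2566
OR = 1.6195 / 0.2566 = 6.31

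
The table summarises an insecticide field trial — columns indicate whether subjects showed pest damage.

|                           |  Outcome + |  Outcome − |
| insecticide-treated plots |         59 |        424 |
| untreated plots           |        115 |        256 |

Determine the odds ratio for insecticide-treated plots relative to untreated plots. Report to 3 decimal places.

OR = (59 × 256) / (424 × 115) = 15104/48760 ≈ 0.310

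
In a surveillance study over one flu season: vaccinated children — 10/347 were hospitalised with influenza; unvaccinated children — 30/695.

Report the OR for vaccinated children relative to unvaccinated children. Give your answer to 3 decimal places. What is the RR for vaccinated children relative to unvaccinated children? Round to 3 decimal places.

OR = (10 × 665) / (337 × 30) = 6650/10110 ≈ 0.658
risk, vaccinated children = 10/347 = 0.02882
risk, unvaccinated children = 30/695 = 0.04317
RR = 0.02882 / 0.04317 = 0.668

OR = 0.658; RR = 0.668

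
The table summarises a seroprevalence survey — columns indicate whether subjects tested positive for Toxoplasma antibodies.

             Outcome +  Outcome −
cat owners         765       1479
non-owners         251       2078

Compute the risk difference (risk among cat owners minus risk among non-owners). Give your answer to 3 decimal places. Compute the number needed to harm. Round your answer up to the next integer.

risk, cat owners = 765/2244 = 0.3409
risk, non-owners = 251/2329 = 0.1078
risk difference = 0.3409 − 0.1078 = 0.233
absolute risk difference = 0.233138
1 / 0.233138 = 4.289 → round up → 5

RD = 0.233; NNH = 5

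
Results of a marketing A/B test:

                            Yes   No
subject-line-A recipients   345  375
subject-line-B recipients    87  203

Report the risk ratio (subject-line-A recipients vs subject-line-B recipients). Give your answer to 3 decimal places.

RR: 1.597

risk, subject-line-A recipients = 345/720 = 0.4792
risk, subject-line-B recipients = 87/290 = 0.3000
RR = 0.4792 / 0.3000 = 1.597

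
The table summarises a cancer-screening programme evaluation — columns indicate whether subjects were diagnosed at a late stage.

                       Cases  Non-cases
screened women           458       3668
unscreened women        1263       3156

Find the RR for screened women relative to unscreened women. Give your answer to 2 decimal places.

risk, screened women = 458/4126 = 0.1110
risk, unscreened women = 1263/4419 = 0.2858
RR = 0.1110 / 0.2858 = 0.39

RR ≈ 0.39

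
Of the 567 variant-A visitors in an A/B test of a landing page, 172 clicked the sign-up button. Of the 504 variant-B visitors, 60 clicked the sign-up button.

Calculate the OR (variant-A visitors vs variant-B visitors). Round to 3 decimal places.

OR = (172 × 444) / (395 × 60) = 76368/23700 ≈ 3.222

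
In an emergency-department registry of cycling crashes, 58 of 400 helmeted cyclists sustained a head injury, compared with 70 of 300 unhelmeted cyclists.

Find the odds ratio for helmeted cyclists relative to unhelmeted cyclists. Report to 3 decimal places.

OR = (58 × 230) / (342 × 70) = 13340/23940 ≈ 0.557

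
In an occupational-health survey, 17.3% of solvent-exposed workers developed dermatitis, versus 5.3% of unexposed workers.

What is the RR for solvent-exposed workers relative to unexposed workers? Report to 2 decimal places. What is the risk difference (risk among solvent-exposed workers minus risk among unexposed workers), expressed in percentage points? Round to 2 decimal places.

RR = 0.1730 / 0.0530 = 3.26
risk difference = 0.1730 − 0.0530 = 0.1200 → 12.00 percentage points

RR = 3.26; RD = 12.00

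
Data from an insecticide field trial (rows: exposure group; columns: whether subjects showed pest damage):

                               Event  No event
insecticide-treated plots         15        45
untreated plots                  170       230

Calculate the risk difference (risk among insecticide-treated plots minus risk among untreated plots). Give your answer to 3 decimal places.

risk, insecticide-treated plots = 15/60 = 0.2500
risk, untreated plots = 170/400 = 0.4250
risk difference = 0.2500 − 0.4250 = -0.175

RD: -0.175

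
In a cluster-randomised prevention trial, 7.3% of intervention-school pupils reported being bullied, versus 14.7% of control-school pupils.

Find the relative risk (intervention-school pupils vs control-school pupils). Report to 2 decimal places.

RR = 0.0730 / 0.1470 = 0.50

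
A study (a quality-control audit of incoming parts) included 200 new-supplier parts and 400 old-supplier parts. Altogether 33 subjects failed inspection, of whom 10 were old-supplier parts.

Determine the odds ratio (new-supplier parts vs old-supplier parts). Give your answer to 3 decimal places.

new-supplier parts with the outcome: 33 − 10 = 23
new-supplier parts without the outcome: 200 − 23 = 177
old-supplier parts without the outcome: 400 − 10 = 390
OR = (23 × 390) / (177 × 10) = 8970/1770 ≈ 5.068

5.068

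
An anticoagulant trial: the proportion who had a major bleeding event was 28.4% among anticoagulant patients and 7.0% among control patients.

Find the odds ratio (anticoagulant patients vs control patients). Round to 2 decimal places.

odds, anticoagulant patients = 0.2840/0.7160 = 0.3966
odds, control patients = 0.0700/0.9300 = 0.0753
OR = 0.3966 / 0.0753 = 5.27

5.27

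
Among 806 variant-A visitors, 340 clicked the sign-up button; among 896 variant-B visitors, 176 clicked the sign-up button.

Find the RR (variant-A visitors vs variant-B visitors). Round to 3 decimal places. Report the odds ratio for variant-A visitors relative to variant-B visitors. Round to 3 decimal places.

risk, variant-A visitors = 340/806 = 0.4218
risk, variant-B visitors = 176/896 = 0.1964
RR = 0.4218 / 0.1964 = 2.148
OR = (340 × 720) / (466 × 176) = 244800/82016 ≈ 2.985

RR = 2.148; OR = 2.985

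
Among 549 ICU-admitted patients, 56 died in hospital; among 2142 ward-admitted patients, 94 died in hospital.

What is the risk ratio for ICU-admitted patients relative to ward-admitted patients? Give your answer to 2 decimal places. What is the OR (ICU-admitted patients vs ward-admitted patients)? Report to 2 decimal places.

RR = 2.32; OR = 2.47

risk, ICU-admitted patients = 56/549 = 0.10200
risk, ward-admitted patients = 94/2142 = 0.04388
RR = 0.10200 / 0.04388 = 2.32
odds, ICU-admitted patients = 56/493 = 0.11359
odds, ward-admitted patients = 94/2048 = 0.04590
OR = 0.11359 / 0.04590 = 2.47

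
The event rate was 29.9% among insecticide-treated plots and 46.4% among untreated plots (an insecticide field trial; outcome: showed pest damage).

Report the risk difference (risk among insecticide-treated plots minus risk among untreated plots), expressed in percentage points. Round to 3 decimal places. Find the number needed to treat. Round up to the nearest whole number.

risk difference = 0.2990 − 0.4640 = -0.1650 → -16.500 percentage points
absolute risk difference = 0.165000
1 / 0.165000 = 6.061 → round up → 7

RD = -16.500; NNT = 7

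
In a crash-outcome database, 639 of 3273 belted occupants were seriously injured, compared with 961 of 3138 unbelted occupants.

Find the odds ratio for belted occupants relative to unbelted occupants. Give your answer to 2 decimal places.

OR = (639 × 2177) / (2634 × 961) = 1391103/2531274 ≈ 0.55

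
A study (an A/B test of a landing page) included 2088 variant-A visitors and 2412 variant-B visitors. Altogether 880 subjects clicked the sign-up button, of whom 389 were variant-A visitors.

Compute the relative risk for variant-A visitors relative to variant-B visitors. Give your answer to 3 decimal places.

variant-A visitors without the outcome: 2088 − 389 = 1699
variant-B visitors with the outcome: 880 − 389 = 491
variant-B visitors without the outcome: 2412 − 491 = 1921
risk, variant-A visitors = 389/2088 = 0.1863
risk, variant-B visitors = 491/2412 = 0.2036
RR = 0.1863 / 0.2036 = 0.915

RR ≈ 0.915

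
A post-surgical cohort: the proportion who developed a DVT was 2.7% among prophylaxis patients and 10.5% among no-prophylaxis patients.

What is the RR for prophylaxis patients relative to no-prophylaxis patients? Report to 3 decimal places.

RR = 0.02700 / 0.10500 = 0.257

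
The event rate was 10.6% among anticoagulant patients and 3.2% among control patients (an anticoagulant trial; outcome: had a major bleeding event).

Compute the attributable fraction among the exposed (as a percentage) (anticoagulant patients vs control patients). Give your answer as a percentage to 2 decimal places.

AR% = (0.10600 − 0.03200) / 0.10600 = 0.6981 → 69.81%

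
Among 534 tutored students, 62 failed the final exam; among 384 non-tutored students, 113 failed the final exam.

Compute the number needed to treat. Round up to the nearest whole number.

risk, tutored students = 62/534 = 0.116105
risk, non-tutored students = 113/384 = 0.294271
absolute risk difference = 0.178166
1 / 0.178166 = 5.613 → round up → 6

NNT = 6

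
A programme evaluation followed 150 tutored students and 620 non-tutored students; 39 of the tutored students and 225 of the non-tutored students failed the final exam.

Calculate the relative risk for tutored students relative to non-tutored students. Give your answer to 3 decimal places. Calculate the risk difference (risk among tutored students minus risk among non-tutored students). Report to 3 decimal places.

RR = 0.716; RD = -0.103

risk, tutored students = 39/150 = 0.2600
risk, non-tutored students = 225/620 = 0.3629
RR = 0.2600 / 0.3629 = 0.716
risk difference = 0.2600 − 0.3629 = -0.103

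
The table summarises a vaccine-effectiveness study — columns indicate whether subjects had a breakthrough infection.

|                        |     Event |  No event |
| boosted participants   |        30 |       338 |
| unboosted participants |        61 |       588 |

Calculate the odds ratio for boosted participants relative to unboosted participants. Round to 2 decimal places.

OR = (30 × 588) / (338 × 61) = 17640/20618 ≈ 0.86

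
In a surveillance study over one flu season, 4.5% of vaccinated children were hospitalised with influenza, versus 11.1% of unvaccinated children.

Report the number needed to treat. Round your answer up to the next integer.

absolute risk difference = 0.066000
1 / 0.066000 = 15.152 → round up → 16

NNT = 16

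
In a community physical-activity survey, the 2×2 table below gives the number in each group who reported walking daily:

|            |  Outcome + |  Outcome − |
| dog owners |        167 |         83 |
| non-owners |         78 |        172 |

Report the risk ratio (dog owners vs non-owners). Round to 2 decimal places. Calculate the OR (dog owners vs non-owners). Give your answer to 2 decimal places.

risk, dog owners = 167/250 = 0.6680
risk, non-owners = 78/250 = 0.3120
RR = 0.6680 / 0.3120 = 2.14
odds, dog owners = 167/83 = 2.0120
odds, non-owners = 78/172 = 0.4535
OR = 2.0120 / 0.4535 = 4.44

RR = 2.14; OR = 4.44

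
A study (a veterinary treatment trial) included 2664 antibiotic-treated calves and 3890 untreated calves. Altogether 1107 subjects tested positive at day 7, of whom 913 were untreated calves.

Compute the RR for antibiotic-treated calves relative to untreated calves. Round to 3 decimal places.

RR = 0.310

antibiotic-treated calves with the outcome: 1107 − 913 = 194
antibiotic-treated calves without the outcome: 2664 − 194 = 2470
untreated calves without the outcome: 3890 − 913 = 2977
risk, antibiotic-treated calves = 194/2664 = 0.0728
risk, untreated calves = 913/3890 = 0.2347
RR = 0.0728 / 0.2347 = 0.310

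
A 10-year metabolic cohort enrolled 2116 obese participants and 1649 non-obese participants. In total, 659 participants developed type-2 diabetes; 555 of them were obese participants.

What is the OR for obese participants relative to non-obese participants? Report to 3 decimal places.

obese participants without the outcome: 2116 − 555 = 1561
non-obese participants with the outcome: 659 − 555 = 104
non-obese participants without the outcome: 1649 − 104 = 1545
odds, obese participants = 555/1561 = 0.3555
odds, non-obese participants = 104/1545 = 0.0673
OR = 0.3555 / 0.0673 = 5.282

OR ≈ 5.282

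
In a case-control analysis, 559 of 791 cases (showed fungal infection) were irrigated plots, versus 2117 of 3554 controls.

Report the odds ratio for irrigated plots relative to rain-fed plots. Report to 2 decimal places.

odds, irrigated plots = 559/2117 = 0.2641
odds, rain-fed plots = 232/1437 = 0.1614
OR = 0.2641 / 0.1614 = 1.64

1.64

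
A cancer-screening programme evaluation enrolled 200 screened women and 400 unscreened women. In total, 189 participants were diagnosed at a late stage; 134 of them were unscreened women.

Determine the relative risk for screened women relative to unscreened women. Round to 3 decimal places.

screened women with the outcome: 189 − 134 = 55
screened women without the outcome: 200 − 55 = 145
unscreened women without the outcome: 400 − 134 = 266
risk, screened women = 55/200 = 0.2750
risk, unscreened women = 134/400 = 0.3350
RR = 0.2750 / 0.3350 = 0.821

0.821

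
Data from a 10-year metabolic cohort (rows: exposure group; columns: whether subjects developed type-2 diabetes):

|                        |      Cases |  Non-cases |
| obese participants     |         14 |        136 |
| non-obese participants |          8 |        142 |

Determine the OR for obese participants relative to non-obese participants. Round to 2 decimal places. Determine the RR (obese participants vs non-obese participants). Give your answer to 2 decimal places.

OR = (14 × 142) / (136 × 8) = 1988/1088 ≈ 1.83
risk, obese participants = 14/150 = 0.0933
risk, non-obese participants = 8/150 = 0.0533
RR = 0.0933 / 0.0533 = 1.75

OR = 1.83; RR = 1.75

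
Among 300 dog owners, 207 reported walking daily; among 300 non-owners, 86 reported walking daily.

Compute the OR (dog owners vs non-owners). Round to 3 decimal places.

OR = (207 × 214) / (93 × 86) = 44298/7998 ≈ 5.539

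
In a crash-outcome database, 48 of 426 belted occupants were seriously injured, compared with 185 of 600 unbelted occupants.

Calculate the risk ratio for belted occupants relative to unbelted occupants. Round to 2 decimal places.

0.37

risk, belted occupants = 48/426 = 0.1127
risk, unbelted occupants = 185/600 = 0.3083
RR = 0.1127 / 0.3083 = 0.37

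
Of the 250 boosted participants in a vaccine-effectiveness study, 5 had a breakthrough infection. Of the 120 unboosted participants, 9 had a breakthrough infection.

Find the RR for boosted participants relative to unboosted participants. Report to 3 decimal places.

0.267

risk, boosted participants = 5/250 = 0.02000
risk, unboosted participants = 9/120 = 0.07500
RR = 0.02000 / 0.07500 = 0.267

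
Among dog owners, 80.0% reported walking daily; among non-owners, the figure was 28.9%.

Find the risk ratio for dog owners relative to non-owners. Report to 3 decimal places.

RR = 0.8000 / 0.2890 = 2.768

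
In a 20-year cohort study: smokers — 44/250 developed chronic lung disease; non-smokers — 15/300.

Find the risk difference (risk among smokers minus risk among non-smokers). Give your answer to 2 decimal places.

RD: 0.13

risk, smokers = 44/250 = 0.1760
risk, non-smokers = 15/300 = 0.0500
risk difference = 0.1760 − 0.0500 = 0.13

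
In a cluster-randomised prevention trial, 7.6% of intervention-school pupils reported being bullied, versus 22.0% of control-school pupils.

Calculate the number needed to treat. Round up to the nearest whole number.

7

absolute risk difference = 0.144000
1 / 0.144000 = 6.944 → round up → 7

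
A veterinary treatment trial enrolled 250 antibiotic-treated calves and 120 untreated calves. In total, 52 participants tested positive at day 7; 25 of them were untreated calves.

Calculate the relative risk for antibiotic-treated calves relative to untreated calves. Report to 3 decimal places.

antibiotic-treated calves with the outcome: 52 − 25 = 27
antibiotic-treated calves without the outcome: 250 − 27 = 223
untreated calves without the outcome: 120 − 25 = 95
risk, antibiotic-treated calves = 27/250 = 0.1080
risk, untreated calves = 25/120 = 0.2083
RR = 0.1080 / 0.2083 = 0.518

RR: 0.518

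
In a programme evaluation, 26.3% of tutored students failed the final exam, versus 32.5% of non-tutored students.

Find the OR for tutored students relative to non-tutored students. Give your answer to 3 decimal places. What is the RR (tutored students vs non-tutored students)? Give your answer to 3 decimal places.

odds, tutored students = 0.2630/0.7370 = 0.3569
odds, non-tutored students = 0.3250/0.6750 = 0.4815
OR = 0.3569 / 0.4815 = 0.741
RR = 0.2630 / 0.3250 = 0.809

OR = 0.741; RR = 0.809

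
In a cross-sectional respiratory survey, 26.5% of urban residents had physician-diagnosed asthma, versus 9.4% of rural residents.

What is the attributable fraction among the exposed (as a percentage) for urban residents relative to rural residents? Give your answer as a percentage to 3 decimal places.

AR% = (0.2650 − 0.0940) / 0.2650 = 0.6453 → 64.528%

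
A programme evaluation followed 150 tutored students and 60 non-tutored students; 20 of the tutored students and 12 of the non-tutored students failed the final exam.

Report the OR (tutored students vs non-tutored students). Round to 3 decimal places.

OR: 0.615

odds, tutored students = 20/130 = 0.1538
odds, non-tutored students = 12/48 = 0.2500
OR = 0.1538 / 0.2500 = 0.615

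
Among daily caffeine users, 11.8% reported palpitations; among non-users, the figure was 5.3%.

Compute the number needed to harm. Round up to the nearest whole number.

absolute risk difference = 0.065000
1 / 0.065000 = 15.385 → round up → 16

NNH: 16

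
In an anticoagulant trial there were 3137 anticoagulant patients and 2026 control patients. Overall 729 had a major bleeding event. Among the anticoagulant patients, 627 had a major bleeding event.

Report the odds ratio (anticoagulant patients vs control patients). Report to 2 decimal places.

4.71

anticoagulant patients without the outcome: 3137 − 627 = 2510
control patients with the outcome: 729 − 627 = 102
control patients without the outcome: 2026 − 102 = 1924
odds, anticoagulant patients = 627/2510 = 0.2498
odds, control patients = 102/1924 = 0.0530
OR = 0.2498 / 0.0530 = 4.71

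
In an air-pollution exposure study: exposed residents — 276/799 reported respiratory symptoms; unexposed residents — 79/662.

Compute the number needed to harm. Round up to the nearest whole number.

risk, exposed residents = 276/799 = 0.345432
risk, unexposed residents = 79/662 = 0.119335
absolute risk difference = 0.226096
1 / 0.226096 = 4.423 → round up → 5

NNH: 5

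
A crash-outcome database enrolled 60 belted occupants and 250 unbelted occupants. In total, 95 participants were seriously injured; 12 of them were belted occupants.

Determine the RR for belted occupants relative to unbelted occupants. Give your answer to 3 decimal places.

0.602

belted occupants without the outcome: 60 − 12 = 48
unbelted occupants with the outcome: 95 − 12 = 83
unbelted occupants without the outcome: 250 − 83 = 167
risk, belted occupants = 12/60 = 0.2000
risk, unbelted occupants = 83/250 = 0.3320
RR = 0.2000 / 0.3320 = 0.602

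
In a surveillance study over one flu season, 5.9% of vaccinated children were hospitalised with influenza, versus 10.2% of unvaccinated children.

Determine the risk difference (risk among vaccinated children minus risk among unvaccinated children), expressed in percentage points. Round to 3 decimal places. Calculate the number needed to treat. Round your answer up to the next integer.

risk difference = 0.0590 − 0.1020 = -0.0430 → -4.300 percentage points
absolute risk difference = 0.043000
1 / 0.043000 = 23.256 → round up → 24

RD = -4.300; NNT = 24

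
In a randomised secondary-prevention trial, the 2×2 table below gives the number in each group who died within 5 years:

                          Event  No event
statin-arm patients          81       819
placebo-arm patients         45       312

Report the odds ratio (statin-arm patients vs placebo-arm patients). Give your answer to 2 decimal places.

odds, statin-arm patients = 81/819 = 0.0989
odds, placebo-arm patients = 45/312 = 0.1442
OR = 0.0989 / 0.1442 = 0.69

OR: 0.69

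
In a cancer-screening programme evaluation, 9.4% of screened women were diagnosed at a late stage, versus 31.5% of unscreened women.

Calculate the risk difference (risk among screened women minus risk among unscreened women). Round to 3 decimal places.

risk difference = 0.0940 − 0.3150 = -0.221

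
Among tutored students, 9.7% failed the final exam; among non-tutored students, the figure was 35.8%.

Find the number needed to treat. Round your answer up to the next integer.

NNT = 4

absolute risk difference = 0.261000
1 / 0.261000 = 3.831 → round up → 4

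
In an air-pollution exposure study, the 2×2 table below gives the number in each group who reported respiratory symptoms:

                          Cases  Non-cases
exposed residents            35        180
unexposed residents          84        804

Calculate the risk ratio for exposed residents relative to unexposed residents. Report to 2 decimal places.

RR = 1.72

risk, exposed residents = 35/215 = 0.1628
risk, unexposed residents = 84/888 = 0.0946
RR = 0.1628 / 0.0946 = 1.72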